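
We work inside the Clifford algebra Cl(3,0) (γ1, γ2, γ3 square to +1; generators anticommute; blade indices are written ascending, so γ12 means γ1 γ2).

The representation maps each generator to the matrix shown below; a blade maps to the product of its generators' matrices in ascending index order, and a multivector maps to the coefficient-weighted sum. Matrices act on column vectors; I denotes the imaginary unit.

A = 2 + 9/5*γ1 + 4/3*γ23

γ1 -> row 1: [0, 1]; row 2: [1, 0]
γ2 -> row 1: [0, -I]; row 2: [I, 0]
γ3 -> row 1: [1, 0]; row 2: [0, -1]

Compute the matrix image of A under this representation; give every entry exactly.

Bivector images (products of the table entries): rho(γ23) = rho(γ2)rho(γ3) = row 1: [0, I]; row 2: [I, 0].
M = (2)*1 + (9/5)*rho(γ1) + (4/3)*rho(γ23), summed entrywise (1 is the identity matrix):
Answer: row 1: [2, 9/5 + 4*I/3]; row 2: [9/5 + 4*I/3, 2]


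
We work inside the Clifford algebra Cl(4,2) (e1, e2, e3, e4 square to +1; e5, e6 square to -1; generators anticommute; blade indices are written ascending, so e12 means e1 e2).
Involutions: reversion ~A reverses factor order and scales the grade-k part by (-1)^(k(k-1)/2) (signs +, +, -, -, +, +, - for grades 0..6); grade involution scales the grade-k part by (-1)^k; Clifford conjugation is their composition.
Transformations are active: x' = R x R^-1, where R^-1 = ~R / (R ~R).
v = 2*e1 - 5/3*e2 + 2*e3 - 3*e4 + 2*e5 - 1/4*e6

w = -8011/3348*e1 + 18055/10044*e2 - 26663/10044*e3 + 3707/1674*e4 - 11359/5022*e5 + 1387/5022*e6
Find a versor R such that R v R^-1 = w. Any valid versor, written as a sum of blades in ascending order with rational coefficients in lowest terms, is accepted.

Here q(v) = q(w) = 2263/144; the classical choice R = v + w = -1315/3348*e1 + 1315/10044*e2 - 6575/10044*e3 - 1315/1674*e4 - 1315/5022*e5 + 263/10044*e6 then realises v -> w under the sandwich.
Answer: -1315/3348*e1 + 1315/10044*e2 - 6575/10044*e3 - 1315/1674*e4 - 1315/5022*e5 + 263/10044*e6


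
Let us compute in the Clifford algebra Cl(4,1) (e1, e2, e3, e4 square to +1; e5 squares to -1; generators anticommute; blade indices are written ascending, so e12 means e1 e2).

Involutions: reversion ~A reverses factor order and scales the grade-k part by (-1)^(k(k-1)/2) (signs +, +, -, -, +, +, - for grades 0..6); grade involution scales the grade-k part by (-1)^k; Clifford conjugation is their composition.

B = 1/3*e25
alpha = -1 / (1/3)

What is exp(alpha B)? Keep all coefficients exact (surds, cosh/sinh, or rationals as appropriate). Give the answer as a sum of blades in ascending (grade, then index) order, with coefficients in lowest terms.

B^2 = (1/3)^2*(e25)^2 = 1/9*(+1) = 1/9 (a basis 2-blade squares to minus the product of its generators' squares).
B^2 = 1/9 — the series telescopes hyperbolically here: l = 1/3, alpha*l = -1, so exp(alpha B) = cosh(-1) + (sinh(-1)/(1/3))*B = cosh(1) + (-3*sinh(1))*B.
Answer: cosh(1) - sinh(1)*e25


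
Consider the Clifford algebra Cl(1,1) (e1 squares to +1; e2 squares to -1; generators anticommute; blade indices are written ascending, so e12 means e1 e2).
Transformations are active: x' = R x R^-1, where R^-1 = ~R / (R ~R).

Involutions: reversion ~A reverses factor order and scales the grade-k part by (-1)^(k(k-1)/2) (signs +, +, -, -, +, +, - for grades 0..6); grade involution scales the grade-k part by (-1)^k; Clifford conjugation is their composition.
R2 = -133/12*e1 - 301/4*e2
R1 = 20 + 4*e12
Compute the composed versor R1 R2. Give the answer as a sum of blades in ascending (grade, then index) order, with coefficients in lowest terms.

Distribute over the terms of R1 (each basis-blade product reordered to ascending indices, repeated generators contracted through their squares):
(20) R2 = -665/3*e1 - 1505*e2
(4*e12) R2 = 301*e1 + 133/3*e2
Summing the partial products and collecting blades:
Answer: 238/3*e1 - 4382/3*e2


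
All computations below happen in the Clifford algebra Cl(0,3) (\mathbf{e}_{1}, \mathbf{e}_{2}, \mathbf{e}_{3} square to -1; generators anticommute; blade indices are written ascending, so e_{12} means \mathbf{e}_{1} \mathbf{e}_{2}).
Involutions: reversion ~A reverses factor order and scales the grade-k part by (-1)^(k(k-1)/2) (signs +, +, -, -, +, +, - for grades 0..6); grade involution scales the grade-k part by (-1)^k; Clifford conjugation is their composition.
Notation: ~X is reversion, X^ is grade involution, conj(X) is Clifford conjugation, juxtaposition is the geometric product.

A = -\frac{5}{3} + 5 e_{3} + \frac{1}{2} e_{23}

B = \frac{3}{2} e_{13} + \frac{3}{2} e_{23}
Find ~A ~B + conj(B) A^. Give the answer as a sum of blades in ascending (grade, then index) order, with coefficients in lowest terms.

first term: -\frac{3}{4} - \frac{15}{2} e_{1} - \frac{15}{2} e_{2} - \frac{3}{4} e_{12} + \frac{5}{2} e_{13} + \frac{5}{2} e_{23}
second term: \frac{3}{4} - \frac{15}{2} e_{1} - \frac{15}{2} e_{2} - \frac{3}{4} e_{12} + \frac{5}{2} e_{13} + \frac{5}{2} e_{23}
Answer: -15 e_{1} - 15 e_{2} - \frac{3}{2} e_{12} + 5 e_{13} + 5 e_{23}


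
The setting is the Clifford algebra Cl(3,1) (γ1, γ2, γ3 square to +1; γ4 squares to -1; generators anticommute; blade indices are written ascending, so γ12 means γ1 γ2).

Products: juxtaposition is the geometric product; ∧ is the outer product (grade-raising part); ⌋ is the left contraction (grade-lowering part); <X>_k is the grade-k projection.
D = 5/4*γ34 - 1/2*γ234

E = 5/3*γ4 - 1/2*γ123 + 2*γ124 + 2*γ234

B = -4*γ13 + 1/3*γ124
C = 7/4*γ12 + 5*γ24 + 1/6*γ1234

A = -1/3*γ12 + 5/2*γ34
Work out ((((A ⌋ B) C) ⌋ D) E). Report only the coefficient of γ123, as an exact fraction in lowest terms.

step 1: 1/9*γ4
step 2: 5/9*γ2 + 1/54*γ123 + 7/36*γ124
step 3: -5/18*γ34
step 4: -5/9*γ2 + 25/54*γ3 + 5/9*γ123 - 5/36*γ124
Answer: 5/9


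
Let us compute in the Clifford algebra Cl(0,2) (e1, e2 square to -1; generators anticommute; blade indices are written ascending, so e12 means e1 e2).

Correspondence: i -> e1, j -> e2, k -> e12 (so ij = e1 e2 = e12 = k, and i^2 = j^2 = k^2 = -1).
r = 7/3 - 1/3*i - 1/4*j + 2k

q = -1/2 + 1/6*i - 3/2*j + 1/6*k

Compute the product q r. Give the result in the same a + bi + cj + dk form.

In blades: q = -1/2 + 1/6*e1 - 3/2*e2 + 1/6*e12, r = 7/3 - 1/3*e1 - 1/4*e2 + 2*e12.
Distribute q over r term by term (generator squares from the signature, products reordered to ascending indices): (-1/2)*r = -7/6 + 1/6*e1 + 1/8*e2 - e12; (1/6*e1)*r = 1/18 + 7/18*e1 - 1/3*e2 - 1/24*e12; (-3/2*e2)*r = -3/8 - 3*e1 - 7/2*e2 - 1/2*e12; (1/6*e12)*r = -1/3 + 1/24*e1 - 1/18*e2 + 7/18*e12.
Sum: -131/72 - 173/72*e1 - 271/72*e2 - 83/72*e12; translating back through the correspondence:
Answer: -131/72 - 173/72*i - 271/72*j - 83/72*k


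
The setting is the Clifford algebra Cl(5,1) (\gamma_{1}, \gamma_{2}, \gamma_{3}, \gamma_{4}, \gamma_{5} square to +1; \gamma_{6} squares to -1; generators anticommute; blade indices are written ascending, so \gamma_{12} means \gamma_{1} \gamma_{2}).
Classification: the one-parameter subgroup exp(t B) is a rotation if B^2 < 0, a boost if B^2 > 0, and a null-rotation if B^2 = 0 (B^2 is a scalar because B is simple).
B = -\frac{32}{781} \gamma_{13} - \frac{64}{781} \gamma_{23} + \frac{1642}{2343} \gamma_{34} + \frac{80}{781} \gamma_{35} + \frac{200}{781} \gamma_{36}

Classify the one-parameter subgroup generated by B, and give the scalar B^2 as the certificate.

B^2 term by term: the squares give (-\frac{32}{781})^2*(\gamma_{13})^2 + (-\frac{64}{781})^2*(\gamma_{23})^2 + (\frac{1642}{2343})^2*(\gamma_{34})^2 + (\frac{80}{781})^2*(\gamma_{35})^2 + (\frac{200}{781})^2*(\gamma_{36})^2 = \frac{1024}{609961}*(-1) + \frac{4096}{609961}*(-1) + \frac{2696164}{5489649}*(-1) + \frac{6400}{609961}*(-1) + \frac{40000}{609961}*(+1) = -\frac{4}{9} (each basis 2-blade squares to minus the product of its generators' squares); cross terms between blades sharing an index anticommute and cancel. So B^2 = -\frac{4}{9}.
Answer: rotation, certificate B^2 = -\frac{4}{9}. One invariant decides it: the square -\frac{4}{9} survives every conjugation, and its sign is exactly the classification.


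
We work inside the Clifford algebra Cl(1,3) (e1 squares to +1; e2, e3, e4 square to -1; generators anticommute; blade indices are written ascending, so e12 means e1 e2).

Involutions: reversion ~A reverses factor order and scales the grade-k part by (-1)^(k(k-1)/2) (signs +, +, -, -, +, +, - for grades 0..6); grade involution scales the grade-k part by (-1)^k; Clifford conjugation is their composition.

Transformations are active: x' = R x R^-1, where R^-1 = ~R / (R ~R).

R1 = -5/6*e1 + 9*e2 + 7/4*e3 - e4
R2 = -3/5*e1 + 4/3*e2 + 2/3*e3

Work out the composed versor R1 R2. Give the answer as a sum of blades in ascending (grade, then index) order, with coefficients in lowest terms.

Distribute over the terms of R2 (each basis-blade product reordered to ascending indices, repeated generators contracted through their squares):
R1 (-3/5*e1) = 1/2 + 27/5*e12 + 21/20*e13 - 3/5*e14
R1 (4/3*e2) = -12 - 10/9*e12 - 7/3*e23 + 4/3*e24
R1 (2/3*e3) = -7/6 - 5/9*e13 + 6*e23 + 2/3*e34
Summing the partial products and collecting blades:
Answer: -38/3 + 193/45*e12 + 89/180*e13 - 3/5*e14 + 11/3*e23 + 4/3*e24 + 2/3*e34


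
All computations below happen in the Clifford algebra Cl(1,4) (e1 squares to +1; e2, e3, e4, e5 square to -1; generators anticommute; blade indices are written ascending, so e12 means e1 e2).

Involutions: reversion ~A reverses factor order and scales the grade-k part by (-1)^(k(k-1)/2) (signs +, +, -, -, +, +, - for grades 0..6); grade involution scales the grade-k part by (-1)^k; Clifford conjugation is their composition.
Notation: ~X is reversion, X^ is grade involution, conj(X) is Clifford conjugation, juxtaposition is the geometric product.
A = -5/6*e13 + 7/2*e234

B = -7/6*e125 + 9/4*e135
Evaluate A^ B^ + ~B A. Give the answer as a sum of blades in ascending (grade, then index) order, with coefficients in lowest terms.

first term: 15/8*e5 - 35/36*e235 - 63/8*e1245 - 49/12*e1345
second term: 15/8*e5 + 35/36*e235 + 63/8*e1245 + 49/12*e1345
Answer: 15/4*e5


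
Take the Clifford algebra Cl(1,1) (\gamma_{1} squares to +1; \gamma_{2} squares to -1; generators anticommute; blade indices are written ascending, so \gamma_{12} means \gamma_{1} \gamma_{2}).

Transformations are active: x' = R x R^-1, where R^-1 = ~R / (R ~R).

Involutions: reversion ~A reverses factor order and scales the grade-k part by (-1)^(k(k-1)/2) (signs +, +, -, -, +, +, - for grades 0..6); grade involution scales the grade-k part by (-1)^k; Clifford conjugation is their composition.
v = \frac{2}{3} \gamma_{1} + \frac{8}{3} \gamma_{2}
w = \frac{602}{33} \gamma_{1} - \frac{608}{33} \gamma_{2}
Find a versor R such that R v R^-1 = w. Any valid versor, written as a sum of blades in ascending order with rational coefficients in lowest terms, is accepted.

Reasoning: v^2 = w^2 = -\frac{20}{3} since conjugation preserves the quadratic form; R = v + w = \frac{208}{11} \gamma_{1} - \frac{520}{33} \gamma_{2} is then valid when invertible, keeping its own part and reversing (v - w)/2.
Answer: \frac{208}{11} \gamma_{1} - \frac{520}{33} \gamma_{2}


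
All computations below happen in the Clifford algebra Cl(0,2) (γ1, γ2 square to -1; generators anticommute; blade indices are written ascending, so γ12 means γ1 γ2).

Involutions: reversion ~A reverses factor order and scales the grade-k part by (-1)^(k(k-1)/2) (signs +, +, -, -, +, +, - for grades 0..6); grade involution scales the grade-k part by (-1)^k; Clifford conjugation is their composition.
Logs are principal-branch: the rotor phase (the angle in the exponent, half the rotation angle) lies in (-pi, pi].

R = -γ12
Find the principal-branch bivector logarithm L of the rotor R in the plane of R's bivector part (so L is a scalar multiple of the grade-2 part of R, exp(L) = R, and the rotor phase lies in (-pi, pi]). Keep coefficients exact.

The scalar part of R is 0, so the principal-branch rotor phase is pinned; divide the bivector part by its sine to get the unit plane — L is the phase times that plane.
Concretely: cos(phase) = 0 gives phase = ±pi/2, and since phase/sin(phase) is even the sign is immaterial: L = (phase/sin(phase)) * <R>_2 = (pi/2) * <R>_2.
Answer: -pi/2*γ12


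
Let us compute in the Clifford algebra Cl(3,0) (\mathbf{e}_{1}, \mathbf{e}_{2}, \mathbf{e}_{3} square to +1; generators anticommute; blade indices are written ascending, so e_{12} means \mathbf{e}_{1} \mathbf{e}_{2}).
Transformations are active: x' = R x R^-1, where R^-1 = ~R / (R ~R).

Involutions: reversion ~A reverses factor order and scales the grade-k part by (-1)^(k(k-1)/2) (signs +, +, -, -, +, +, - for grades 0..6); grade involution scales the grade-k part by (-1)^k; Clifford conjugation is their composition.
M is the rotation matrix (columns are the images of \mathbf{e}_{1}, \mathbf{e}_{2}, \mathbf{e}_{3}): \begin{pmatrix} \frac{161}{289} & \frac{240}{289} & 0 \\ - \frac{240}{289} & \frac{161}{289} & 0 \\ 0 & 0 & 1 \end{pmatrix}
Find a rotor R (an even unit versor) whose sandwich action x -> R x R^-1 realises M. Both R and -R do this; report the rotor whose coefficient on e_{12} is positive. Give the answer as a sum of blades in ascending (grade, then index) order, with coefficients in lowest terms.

Method: write R = a + b12*e_{12} + b13*e_{13} + b23*e_{23} with a^2 + b12^2 + b13^2 + b23^2 = 1 (so R^-1 = ~R). Expanding the columns R e_j ~R gives tr M = 4a^2 - 1 and, from the antisymmetric part, M21 - M12 = -4a*b12, M13 - M31 = 4a*b13, M32 - M23 = -4a*b23.
Here tr M = \frac{611}{289}, so a^2 = (1 + tr M)/4 = \frac{225}{289} and a = ±\frac{15}{17}. Taking a = \frac{15}{17}: M21 - M12 = -\frac{480}{289}, M13 - M31 = 0, M32 - M23 = 0, giving b12 = \frac{8}{17}, b13 = 0, b23 = 0, i.e. R = \frac{15}{17} + \frac{8}{17} e_{12}.
Its e_{12} coefficient is already positive.
Answer: \frac{15}{17} + \frac{8}{17} e_{12}. Note: both R and -R realise this M (trace \frac{611}{289}); the covering map identifies them, and the e_{12}-coefficient sign is the tie-breaker.


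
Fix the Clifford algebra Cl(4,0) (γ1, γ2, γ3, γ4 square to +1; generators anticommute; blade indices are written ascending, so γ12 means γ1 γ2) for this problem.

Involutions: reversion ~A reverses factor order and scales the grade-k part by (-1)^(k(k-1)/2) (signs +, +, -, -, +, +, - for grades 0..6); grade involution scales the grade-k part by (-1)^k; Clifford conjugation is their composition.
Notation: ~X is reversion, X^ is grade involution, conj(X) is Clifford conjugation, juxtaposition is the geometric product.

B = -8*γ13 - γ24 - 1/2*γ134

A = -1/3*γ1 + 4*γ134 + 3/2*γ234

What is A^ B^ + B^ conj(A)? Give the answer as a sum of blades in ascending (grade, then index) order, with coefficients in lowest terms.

first term: 2 - 7/6*γ3 - 32*γ4 - 3/4*γ12 + 1/6*γ34 + 4*γ123 + 35/3*γ124
second term: -2 + 7/6*γ3 + 32*γ4 - 3/4*γ12 + 1/6*γ34 + 4*γ123 + 35/3*γ124
Answer: -3/2*γ12 + 1/3*γ34 + 8*γ123 + 70/3*γ124


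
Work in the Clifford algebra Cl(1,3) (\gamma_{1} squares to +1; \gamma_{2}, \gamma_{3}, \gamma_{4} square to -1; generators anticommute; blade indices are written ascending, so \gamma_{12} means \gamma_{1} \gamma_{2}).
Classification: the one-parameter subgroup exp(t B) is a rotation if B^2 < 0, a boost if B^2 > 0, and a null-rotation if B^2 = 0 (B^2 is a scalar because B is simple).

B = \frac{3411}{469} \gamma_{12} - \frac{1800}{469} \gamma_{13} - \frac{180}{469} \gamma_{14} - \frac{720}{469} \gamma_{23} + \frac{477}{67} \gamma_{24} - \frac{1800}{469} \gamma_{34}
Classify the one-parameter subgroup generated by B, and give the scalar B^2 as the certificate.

B^2 term by term: the squares give (\frac{3411}{469})^2*(\gamma_{12})^2 + (-\frac{1800}{469})^2*(\gamma_{13})^2 + (-\frac{180}{469})^2*(\gamma_{14})^2 + (-\frac{720}{469})^2*(\gamma_{23})^2 + (\frac{477}{67})^2*(\gamma_{24})^2 + (-\frac{1800}{469})^2*(\gamma_{34})^2 = \frac{11634921}{219961}*(+1) + \frac{3240000}{219961}*(+1) + \frac{32400}{219961}*(+1) + \frac{518400}{219961}*(-1) + \frac{227529}{4489}*(-1) + \frac{3240000}{219961}*(-1) = 0 (each basis 2-blade squares to minus the product of its generators' squares); cross terms between blades sharing an index anticommute and cancel; the commuting (index-disjoint) pairs give grade-4 terms 2*c*c'*(blade product), which cancel blade by blade — \gamma_{1234}: -\frac{12279600}{219961} + \frac{1717200}{31423} + \frac{259200}{219961} = 0 — confirming B is simple. So B^2 = 0.
Answer: null-rotation, certificate B^2 = 0. One invariant decides it: the square 0 survives every conjugation, and its sign is exactly the classification.


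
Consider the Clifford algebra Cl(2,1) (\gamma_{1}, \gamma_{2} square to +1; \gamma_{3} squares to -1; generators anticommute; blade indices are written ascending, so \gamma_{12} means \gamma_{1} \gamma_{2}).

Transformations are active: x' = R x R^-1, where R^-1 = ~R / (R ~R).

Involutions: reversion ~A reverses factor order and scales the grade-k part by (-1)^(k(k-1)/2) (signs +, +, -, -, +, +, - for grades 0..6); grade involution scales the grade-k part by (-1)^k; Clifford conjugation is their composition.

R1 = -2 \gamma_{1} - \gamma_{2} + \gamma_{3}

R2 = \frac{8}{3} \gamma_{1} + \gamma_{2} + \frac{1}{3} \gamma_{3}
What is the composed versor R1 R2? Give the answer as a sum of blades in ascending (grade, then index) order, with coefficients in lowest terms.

Distribute over the terms of R1 (each basis-blade product reordered to ascending indices, repeated generators contracted through their squares):
(-2 \gamma_{1}) R2 = -\frac{16}{3} - 2 \gamma_{12} - \frac{2}{3} \gamma_{13}
(-\gamma_{2}) R2 = -1 + \frac{8}{3} \gamma_{12} - \frac{1}{3} \gamma_{23}
(\gamma_{3}) R2 = -\frac{1}{3} - \frac{8}{3} \gamma_{13} - \gamma_{23}
Summing the partial products and collecting blades:
Answer: -\frac{20}{3} + \frac{2}{3} \gamma_{12} - \frac{10}{3} \gamma_{13} - \frac{4}{3} \gamma_{23}


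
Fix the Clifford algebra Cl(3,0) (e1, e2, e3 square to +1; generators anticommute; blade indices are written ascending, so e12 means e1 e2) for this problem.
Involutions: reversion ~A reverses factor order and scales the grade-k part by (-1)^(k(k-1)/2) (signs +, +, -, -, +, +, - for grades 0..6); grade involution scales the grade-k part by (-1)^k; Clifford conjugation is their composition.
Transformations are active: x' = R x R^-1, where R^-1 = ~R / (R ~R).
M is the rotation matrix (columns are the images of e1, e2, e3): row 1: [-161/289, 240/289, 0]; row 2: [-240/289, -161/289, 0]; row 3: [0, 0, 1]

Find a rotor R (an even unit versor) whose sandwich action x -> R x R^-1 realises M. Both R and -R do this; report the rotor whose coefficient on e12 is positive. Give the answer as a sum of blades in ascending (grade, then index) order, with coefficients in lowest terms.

Method: write R = a + b12*e12 + b13*e13 + b23*e23 with a^2 + b12^2 + b13^2 + b23^2 = 1 (so R^-1 = ~R). Expanding the columns R e_j ~R gives tr M = 4a^2 - 1 and, from the antisymmetric part, M21 - M12 = -4a*b12, M13 - M31 = 4a*b13, M32 - M23 = -4a*b23.
Here tr M = -33/289, so a^2 = (1 + tr M)/4 = 64/289 and a = ±8/17. Taking a = 8/17: M21 - M12 = -480/289, M13 - M31 = 0, M32 - M23 = 0, giving b12 = 15/17, b13 = 0, b23 = 0, i.e. R = 8/17 + 15/17*e12.
Its e12 coefficient is already positive.
Answer: 8/17 + 15/17*e12. Sheet selection: the two-to-one cover makes ±R indistinguishable at the matrix level (trace -33/289), so uniqueness comes from the required sign on e12.


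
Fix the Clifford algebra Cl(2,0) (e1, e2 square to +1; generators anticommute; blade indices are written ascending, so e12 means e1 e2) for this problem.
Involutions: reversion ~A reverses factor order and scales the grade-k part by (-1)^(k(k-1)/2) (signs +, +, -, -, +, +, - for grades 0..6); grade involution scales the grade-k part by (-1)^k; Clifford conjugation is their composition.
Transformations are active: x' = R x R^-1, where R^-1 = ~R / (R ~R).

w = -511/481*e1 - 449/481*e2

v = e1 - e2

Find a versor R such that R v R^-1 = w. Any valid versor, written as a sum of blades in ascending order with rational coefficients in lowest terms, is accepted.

Take R = v + w = -30/481*e1 - 930/481*e2. Because q(v) = q(w) = 2, conjugation by R sends v exactly to w.
Answer: -30/481*e1 - 930/481*e2


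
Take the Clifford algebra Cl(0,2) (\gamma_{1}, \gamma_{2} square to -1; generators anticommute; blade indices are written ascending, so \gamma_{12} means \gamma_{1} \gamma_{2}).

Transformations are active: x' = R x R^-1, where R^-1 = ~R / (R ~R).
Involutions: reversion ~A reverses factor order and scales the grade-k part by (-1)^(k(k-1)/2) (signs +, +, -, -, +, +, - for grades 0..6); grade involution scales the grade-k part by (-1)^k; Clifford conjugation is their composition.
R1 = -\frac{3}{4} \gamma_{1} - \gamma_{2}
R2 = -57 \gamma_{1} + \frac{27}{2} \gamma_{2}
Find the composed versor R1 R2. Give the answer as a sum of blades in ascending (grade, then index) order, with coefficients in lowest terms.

Distribute over the terms of R1 (each basis-blade product reordered to ascending indices, repeated generators contracted through their squares):
(-\frac{3}{4} \gamma_{1}) R2 = -\frac{171}{4} - \frac{81}{8} \gamma_{12}
(-\gamma_{2}) R2 = \frac{27}{2} - 57 \gamma_{12}
Summing the partial products and collecting blades:
Answer: -\frac{117}{4} - \frac{537}{8} \gamma_{12}


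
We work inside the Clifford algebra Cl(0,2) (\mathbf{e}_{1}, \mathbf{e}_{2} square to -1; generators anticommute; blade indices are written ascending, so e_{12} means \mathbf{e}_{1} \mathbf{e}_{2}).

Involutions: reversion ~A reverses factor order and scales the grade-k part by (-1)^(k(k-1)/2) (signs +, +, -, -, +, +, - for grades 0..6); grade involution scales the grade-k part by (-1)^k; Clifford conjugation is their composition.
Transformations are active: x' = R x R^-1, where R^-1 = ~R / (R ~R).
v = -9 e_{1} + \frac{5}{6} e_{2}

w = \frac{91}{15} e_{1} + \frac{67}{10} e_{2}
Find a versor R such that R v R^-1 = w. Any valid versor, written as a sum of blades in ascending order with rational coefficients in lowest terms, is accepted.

A norm check does it: q(v) = q(w) = -\frac{2941}{36}, hence R = v + w = -\frac{44}{15} e_{1} + \frac{113}{15} e_{2} realises the map — parallel part kept, (v - w)/2 negated, v carried to w.
Answer: -\frac{44}{15} e_{1} + \frac{113}{15} e_{2}


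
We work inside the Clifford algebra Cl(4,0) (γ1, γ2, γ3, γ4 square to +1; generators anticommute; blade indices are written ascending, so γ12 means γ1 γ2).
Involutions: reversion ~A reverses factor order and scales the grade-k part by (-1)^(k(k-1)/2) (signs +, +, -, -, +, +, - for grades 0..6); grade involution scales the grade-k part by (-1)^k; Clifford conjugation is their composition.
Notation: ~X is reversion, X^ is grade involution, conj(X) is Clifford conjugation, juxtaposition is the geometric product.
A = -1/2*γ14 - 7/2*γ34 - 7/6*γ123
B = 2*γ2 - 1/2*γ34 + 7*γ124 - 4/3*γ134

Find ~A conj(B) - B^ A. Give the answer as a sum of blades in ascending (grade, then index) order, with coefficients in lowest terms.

first term: -7/4 + 14/3*γ1 + 7/2*γ2 - 2/3*γ3 + 25/12*γ13 - 14/9*γ24 - 49/6*γ34 + 49/2*γ123 + 19/12*γ124 - 7*γ234
second term: -7/4 + 14/3*γ1 + 7/2*γ2 - 2/3*γ3 - 25/12*γ13 + 14/9*γ24 + 49/6*γ34 - 49/2*γ123 - 19/12*γ124 + 7*γ234
Answer: 25/6*γ13 - 28/9*γ24 - 49/3*γ34 + 49*γ123 + 19/6*γ124 - 14*γ234


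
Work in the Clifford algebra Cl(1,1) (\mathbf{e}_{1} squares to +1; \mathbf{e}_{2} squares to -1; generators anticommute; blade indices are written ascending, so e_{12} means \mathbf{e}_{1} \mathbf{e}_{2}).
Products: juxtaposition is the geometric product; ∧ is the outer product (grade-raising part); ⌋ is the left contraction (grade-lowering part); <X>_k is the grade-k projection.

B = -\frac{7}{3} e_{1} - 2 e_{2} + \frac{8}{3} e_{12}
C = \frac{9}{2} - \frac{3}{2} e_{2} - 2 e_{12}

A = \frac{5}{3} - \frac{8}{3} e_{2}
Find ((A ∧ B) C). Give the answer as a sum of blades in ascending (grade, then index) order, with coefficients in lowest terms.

step 1: -\frac{35}{9} e_{1} - \frac{10}{3} e_{2} - \frac{16}{9} e_{12}
step 2: -\frac{13}{9} - \frac{27}{2} e_{1} - \frac{65}{9} e_{2} - \frac{13}{6} e_{12}
Answer: -\frac{13}{9} - \frac{27}{2} e_{1} - \frac{65}{9} e_{2} - \frac{13}{6} e_{12}


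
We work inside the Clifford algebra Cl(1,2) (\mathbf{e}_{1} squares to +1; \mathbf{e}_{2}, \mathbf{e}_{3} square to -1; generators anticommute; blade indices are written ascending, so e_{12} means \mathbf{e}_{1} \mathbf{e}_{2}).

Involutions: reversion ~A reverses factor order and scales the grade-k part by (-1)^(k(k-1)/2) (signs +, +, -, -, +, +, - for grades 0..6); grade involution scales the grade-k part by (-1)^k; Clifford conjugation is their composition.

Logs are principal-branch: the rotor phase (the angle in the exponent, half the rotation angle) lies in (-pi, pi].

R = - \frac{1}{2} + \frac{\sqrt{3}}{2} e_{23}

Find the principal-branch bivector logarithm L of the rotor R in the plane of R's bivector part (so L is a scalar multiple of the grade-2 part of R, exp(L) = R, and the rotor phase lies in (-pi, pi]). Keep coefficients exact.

The scalar part of R is - \frac{1}{2}, which pins the rotor phase on the principal branch; dividing the bivector part by the sine of that phase recovers the unit plane, and L is the phase times that plane.
Concretely: cos(phase) = - \frac{1}{2} gives phase = ±\frac{2 \pi}{3}, and since phase/sin(phase) is even the sign is immaterial: L = (phase/sin(phase)) * <R>_2 = (\frac{4 \sqrt{3} \pi}{9}) * <R>_2.
Answer: \frac{2 \pi}{3} e_{23}


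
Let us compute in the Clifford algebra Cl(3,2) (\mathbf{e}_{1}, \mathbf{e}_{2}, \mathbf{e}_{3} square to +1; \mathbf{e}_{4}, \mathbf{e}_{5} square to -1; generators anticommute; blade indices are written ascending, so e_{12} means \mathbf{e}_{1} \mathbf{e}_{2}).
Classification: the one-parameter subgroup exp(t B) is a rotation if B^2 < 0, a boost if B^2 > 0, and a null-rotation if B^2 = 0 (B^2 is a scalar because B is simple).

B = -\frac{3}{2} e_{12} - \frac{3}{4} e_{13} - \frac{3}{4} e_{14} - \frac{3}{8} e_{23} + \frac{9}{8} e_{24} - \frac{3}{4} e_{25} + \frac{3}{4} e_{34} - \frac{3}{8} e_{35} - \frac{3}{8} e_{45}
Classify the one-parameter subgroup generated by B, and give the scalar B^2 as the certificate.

B^2 term by term: the squares give (-\frac{3}{2})^2*(e_{12})^2 + (-\frac{3}{4})^2*(e_{13})^2 + (-\frac{3}{4})^2*(e_{14})^2 + (-\frac{3}{8})^2*(e_{23})^2 + (\frac{9}{8})^2*(e_{24})^2 + (-\frac{3}{4})^2*(e_{25})^2 + (\frac{3}{4})^2*(e_{34})^2 + (-\frac{3}{8})^2*(e_{35})^2 + (-\frac{3}{8})^2*(e_{45})^2 = \frac{9}{4}*(-1) + \frac{9}{16}*(-1) + \frac{9}{16}*(+1) + \frac{9}{64}*(-1) + \frac{81}{64}*(+1) + \frac{9}{16}*(+1) + \frac{9}{16}*(+1) + \frac{9}{64}*(+1) + \frac{9}{64}*(-1) = 0 (each basis 2-blade squares to minus the product of its generators' squares); cross terms between blades sharing an index anticommute and cancel; the commuting (index-disjoint) pairs give grade-4 terms 2*c*c'*(blade product), which cancel blade by blade — e_{1234}: -\frac{9}{4} + \frac{27}{16} + \frac{9}{16} = 0; e_{1235}: \frac{9}{8} - \frac{9}{8} = 0; e_{1245}: \frac{9}{8} - \frac{9}{8} = 0; e_{1345}: \frac{9}{16} - \frac{9}{16} = 0; e_{2345}: \frac{9}{32} + \frac{27}{32} - \frac{9}{8} = 0 — confirming B is simple. So B^2 = 0.
Answer: null-rotation, certificate B^2 = 0. The class reads off the invariant scalar 0 directly.


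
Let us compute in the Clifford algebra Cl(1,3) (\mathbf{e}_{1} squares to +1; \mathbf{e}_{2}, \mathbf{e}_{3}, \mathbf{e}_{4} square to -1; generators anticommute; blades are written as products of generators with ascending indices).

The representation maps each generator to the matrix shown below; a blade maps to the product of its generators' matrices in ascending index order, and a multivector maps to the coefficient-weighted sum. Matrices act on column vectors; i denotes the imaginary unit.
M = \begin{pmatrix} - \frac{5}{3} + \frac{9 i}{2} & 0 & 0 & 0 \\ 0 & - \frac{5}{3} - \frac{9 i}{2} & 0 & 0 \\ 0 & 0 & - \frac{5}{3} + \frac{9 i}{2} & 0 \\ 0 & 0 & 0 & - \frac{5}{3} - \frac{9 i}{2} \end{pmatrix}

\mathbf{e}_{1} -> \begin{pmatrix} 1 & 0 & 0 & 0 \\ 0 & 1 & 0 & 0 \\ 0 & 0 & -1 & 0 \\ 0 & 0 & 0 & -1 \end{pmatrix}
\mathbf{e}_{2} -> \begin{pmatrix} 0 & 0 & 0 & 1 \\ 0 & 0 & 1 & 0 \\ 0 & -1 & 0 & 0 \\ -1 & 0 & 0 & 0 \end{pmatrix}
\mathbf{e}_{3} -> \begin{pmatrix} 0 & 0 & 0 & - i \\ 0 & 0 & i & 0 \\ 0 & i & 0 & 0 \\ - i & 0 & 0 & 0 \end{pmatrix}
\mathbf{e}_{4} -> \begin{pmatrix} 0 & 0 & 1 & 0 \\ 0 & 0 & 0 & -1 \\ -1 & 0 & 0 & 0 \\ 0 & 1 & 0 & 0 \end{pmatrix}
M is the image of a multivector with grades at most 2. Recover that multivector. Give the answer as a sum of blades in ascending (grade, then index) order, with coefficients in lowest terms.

Method: the blade images are trace-orthogonal — tr(rho(e_A) rho(e_B)^-1) = 4 if A = B and 0 otherwise — and rho(e_A)^-1 = (e_A)^2 * rho(e_A) with (e_A)^2 = +1 or -1, so the coefficient of e_A in the preimage is (e_A)^2 * tr(M rho(e_A))/4.
Nonzero projections over blades of grade <= 2: 1: (1)^2 = +1, tr(M 1) = - \frac{20}{3}, coefficient -\frac{5}{3}; e_{2} e_{3}: (e_{2} e_{3})^2 = -1, tr(M rho(e_{2} e_{3})) = 18, coefficient -\frac{9}{2}. Every other blade of grade <= 2 projects to 0.
Answer: -\frac{5}{3} - \frac{9}{2} e_{2} e_{3}


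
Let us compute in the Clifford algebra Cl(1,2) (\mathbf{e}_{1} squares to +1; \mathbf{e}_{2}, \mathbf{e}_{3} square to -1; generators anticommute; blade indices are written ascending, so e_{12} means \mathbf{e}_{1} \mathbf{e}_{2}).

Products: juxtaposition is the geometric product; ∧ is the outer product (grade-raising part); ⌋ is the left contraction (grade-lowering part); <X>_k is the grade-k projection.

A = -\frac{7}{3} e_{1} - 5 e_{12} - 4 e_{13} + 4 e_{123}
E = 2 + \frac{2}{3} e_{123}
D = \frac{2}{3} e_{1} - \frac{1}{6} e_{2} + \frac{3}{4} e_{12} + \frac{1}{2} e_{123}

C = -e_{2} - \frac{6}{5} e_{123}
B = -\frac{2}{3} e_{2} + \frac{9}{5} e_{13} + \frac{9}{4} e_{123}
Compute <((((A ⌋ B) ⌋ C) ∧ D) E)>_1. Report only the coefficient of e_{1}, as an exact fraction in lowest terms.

step 1: -\frac{81}{5} + 9 e_{2} - \frac{309}{20} e_{3} - \frac{21}{4} e_{23}
step 2: 9 - \frac{63}{10} e_{1} + \frac{81}{5} e_{2} - \frac{927}{50} e_{12} - \frac{54}{5} e_{13} + \frac{486}{25} e_{123}
step 3: 6 e_{1} - \frac{3}{2} e_{2} - 3 e_{12} + \frac{27}{10} e_{123}
step 4: -\frac{9}{5} + 12 e_{1} - 3 e_{2} - 2 e_{3} - 6 e_{12} - e_{13} + 4 e_{23} + \frac{27}{5} e_{123}
step 5: 12 e_{1} - 3 e_{2} - 2 e_{3}
Answer: 12


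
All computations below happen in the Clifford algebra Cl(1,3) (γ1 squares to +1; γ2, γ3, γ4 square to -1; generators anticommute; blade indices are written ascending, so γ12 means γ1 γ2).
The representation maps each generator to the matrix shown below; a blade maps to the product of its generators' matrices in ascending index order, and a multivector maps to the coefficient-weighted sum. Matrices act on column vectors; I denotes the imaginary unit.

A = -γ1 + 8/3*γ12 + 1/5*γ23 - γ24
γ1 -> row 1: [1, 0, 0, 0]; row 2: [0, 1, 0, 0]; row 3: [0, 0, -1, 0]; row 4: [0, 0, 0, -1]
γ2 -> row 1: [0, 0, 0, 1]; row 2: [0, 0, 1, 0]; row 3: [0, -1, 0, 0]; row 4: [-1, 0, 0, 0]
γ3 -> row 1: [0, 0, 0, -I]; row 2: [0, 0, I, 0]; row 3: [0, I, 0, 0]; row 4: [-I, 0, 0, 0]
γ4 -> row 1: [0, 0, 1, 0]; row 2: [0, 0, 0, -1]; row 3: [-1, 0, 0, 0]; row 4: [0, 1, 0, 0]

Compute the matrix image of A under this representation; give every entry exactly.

Bivector images (products of the table entries): rho(γ12) = rho(γ1)rho(γ2) = row 1: [0, 0, 0, 1]; row 2: [0, 0, 1, 0]; row 3: [0, 1, 0, 0]; row 4: [1, 0, 0, 0]; rho(γ23) = rho(γ2)rho(γ3) = row 1: [-I, 0, 0, 0]; row 2: [0, I, 0, 0]; row 3: [0, 0, -I, 0]; row 4: [0, 0, 0, I]; rho(γ24) = rho(γ2)rho(γ4) = row 1: [0, 1, 0, 0]; row 2: [-1, 0, 0, 0]; row 3: [0, 0, 0, 1]; row 4: [0, 0, -1, 0].
M = (-1)*rho(γ1) + (8/3)*rho(γ12) + (1/5)*rho(γ23) + (-1)*rho(γ24), summed entrywise:
Answer: row 1: [-1 - I/5, -1, 0, 8/3]; row 2: [1, -1 + I/5, 8/3, 0]; row 3: [0, 8/3, 1 - I/5, -1]; row 4: [8/3, 0, 1, 1 + I/5]


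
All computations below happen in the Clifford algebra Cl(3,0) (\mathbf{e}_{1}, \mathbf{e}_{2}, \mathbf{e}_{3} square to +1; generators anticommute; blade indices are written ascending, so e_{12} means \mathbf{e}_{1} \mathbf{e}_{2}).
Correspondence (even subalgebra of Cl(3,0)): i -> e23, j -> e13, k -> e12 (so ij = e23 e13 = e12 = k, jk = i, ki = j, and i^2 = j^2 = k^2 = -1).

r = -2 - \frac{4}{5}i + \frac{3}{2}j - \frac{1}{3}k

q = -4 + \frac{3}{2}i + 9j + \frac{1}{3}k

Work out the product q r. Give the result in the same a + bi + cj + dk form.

In blades: q = -4 + \frac{1}{3} e_{12} + 9 e_{13} + \frac{3}{2} e_{23}, r = -2 - \frac{1}{3} e_{12} + \frac{3}{2} e_{13} - \frac{4}{5} e_{23}.
Distribute q over r term by term (generator squares from the signature, products reordered to ascending indices): (-4)*r = 8 + \frac{4}{3} e_{12} - 6 e_{13} + \frac{16}{5} e_{23}; (\frac{1}{3} e_{12})*r = \frac{1}{9} - \frac{2}{3} e_{12} - \frac{4}{15} e_{13} - \frac{1}{2} e_{23}; (9 e_{13})*r = -\frac{27}{2} + \frac{36}{5} e_{12} - 18 e_{13} - 3 e_{23}; (\frac{3}{2} e_{23})*r = \frac{6}{5} + \frac{9}{4} e_{12} + \frac{1}{2} e_{13} - 3 e_{23}.
Sum: -\frac{377}{90} + \frac{607}{60} e_{12} - \frac{713}{30} e_{13} - \frac{33}{10} e_{23}; translating back through the correspondence:
Answer: -\frac{377}{90} - \frac{33}{10}i - \frac{713}{30}j + \frac{607}{60}k


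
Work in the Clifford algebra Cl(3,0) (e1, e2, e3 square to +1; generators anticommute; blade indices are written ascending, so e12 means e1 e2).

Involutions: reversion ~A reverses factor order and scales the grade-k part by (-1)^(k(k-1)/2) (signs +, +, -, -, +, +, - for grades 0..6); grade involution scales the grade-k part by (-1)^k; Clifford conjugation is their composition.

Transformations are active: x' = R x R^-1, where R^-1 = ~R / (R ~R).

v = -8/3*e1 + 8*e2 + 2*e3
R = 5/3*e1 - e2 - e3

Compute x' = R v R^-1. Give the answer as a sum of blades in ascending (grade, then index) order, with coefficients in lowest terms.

~R = 5/3*e1 - e2 - e3, and R ~R = 43/9, so R^-1 = ~R / (43/9).
R v = -130/9 + 32/3*e12 + 2/3*e13 + 6*e23
Answer: -956/129*e1 - 84/43*e2 + 174/43*e3


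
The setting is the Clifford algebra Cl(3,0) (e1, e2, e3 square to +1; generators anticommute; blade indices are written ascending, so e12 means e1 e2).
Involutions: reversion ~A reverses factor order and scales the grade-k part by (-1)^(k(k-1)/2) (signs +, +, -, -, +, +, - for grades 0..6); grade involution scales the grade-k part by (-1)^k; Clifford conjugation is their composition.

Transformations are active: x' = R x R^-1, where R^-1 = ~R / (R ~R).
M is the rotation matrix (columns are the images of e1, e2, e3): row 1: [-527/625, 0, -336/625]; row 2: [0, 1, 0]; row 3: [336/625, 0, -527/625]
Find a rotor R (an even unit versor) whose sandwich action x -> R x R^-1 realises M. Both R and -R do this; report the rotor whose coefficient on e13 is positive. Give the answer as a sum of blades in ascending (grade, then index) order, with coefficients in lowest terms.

Method: write R = a + b12*e12 + b13*e13 + b23*e23 with a^2 + b12^2 + b13^2 + b23^2 = 1 (so R^-1 = ~R). Expanding the columns R e_j ~R gives tr M = 4a^2 - 1 and, from the antisymmetric part, M21 - M12 = -4a*b12, M13 - M31 = 4a*b13, M32 - M23 = -4a*b23.
Here tr M = -429/625, so a^2 = (1 + tr M)/4 = 49/625 and a = ±7/25. Taking a = 7/25: M21 - M12 = 0, M13 - M31 = -672/625, M32 - M23 = 0, giving b12 = 0, b13 = -24/25, b23 = 0, i.e. R = 7/25 - 24/25*e13.
Its e13 coefficient is negative, so report the other preimage -R.
Answer: -7/25 + 24/25*e13. Sheet selection: the two-to-one cover makes ±R indistinguishable at the matrix level (trace -429/625), so uniqueness comes from the required sign on e13.


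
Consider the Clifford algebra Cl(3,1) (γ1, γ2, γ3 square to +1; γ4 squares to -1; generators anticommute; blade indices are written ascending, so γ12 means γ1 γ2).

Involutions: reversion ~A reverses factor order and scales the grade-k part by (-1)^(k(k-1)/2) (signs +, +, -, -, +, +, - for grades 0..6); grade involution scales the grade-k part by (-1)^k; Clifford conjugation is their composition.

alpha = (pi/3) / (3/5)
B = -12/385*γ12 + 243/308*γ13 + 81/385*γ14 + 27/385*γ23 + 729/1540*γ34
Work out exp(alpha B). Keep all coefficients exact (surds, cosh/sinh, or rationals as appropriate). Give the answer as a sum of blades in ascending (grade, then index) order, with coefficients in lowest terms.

B^2 term by term: the squares give (-12/385)^2*(γ12)^2 + (243/308)^2*(γ13)^2 + (81/385)^2*(γ14)^2 + (27/385)^2*(γ23)^2 + (729/1540)^2*(γ34)^2 = 144/148225*(-1) + 59049/94864*(-1) + 6561/148225*(+1) + 729/148225*(-1) + 531441/2371600*(+1) = -9/25 (each basis 2-blade squares to minus the product of its generators' squares); cross terms between blades sharing an index anticommute and cancel; the commuting (index-disjoint) pairs give grade-4 terms 2*c*c'*(blade product), which cancel blade by blade — γ1234: -4374/148225 + 4374/148225 = 0 — confirming B is simple. So B^2 = -9/25.
B^2 = -9/25 — the series telescopes trigonometrically here: l = 3/5, alpha*l = pi/3, so exp(alpha B) = cos(pi/3) + (sin(pi/3)/(3/5))*B = 1/2 + (5*sqrt(3)/6)*B.
Answer: 1/2 - 2*sqrt(3)/77*γ12 + 405*sqrt(3)/616*γ13 + 27*sqrt(3)/154*γ14 + 9*sqrt(3)/154*γ23 + 243*sqrt(3)/616*γ34


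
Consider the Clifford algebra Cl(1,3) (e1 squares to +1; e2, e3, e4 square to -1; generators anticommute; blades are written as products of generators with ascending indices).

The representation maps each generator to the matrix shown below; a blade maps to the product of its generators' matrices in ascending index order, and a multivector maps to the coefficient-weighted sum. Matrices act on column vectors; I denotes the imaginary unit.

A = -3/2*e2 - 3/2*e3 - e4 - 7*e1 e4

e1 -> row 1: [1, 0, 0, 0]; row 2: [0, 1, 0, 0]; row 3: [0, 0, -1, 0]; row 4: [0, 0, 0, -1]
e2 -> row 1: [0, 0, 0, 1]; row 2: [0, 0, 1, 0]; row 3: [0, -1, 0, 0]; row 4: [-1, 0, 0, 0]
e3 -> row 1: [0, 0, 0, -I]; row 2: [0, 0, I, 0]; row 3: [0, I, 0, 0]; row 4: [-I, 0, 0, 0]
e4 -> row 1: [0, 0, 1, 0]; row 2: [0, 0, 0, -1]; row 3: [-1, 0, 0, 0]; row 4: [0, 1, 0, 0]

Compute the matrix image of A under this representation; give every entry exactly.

Bivector images (products of the table entries): rho(e1 e4) = rho(e1)rho(e4) = row 1: [0, 0, 1, 0]; row 2: [0, 0, 0, -1]; row 3: [1, 0, 0, 0]; row 4: [0, -1, 0, 0].
M = (-3/2)*rho(e2) + (-3/2)*rho(e3) + (-1)*rho(e4) + (-7)*rho(e1 e4), summed entrywise:
Answer: row 1: [0, 0, -8, -3/2 + 3*I/2]; row 2: [0, 0, -3/2 - 3*I/2, 8]; row 3: [-6, 3/2 - 3*I/2, 0, 0]; row 4: [3/2 + 3*I/2, 6, 0, 0]


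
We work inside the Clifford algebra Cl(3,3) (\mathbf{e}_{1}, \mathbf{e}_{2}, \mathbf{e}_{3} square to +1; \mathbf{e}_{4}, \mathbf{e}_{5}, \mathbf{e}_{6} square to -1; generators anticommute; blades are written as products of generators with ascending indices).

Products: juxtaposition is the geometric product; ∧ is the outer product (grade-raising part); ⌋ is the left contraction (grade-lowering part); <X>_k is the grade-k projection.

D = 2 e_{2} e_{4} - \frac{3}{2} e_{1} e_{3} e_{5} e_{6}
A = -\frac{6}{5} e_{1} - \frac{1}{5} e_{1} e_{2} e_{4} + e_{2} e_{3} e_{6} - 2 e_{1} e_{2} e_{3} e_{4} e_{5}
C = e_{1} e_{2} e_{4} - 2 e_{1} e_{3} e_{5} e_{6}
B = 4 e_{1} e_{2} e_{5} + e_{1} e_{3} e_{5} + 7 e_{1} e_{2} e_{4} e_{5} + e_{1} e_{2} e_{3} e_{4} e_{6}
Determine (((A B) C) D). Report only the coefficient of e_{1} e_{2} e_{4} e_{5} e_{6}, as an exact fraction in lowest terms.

step 1: -14 e_{3} - \frac{7}{5} e_{5} + e_{1} e_{4} + 2 e_{2} e_{4} - \frac{24}{5} e_{2} e_{5} - 8 e_{3} e_{4} - \frac{6}{5} e_{3} e_{5} + \frac{1}{5} e_{3} e_{6} + \frac{4}{5} e_{4} e_{5} + 2 e_{5} e_{6} - \frac{42}{5} e_{2} e_{4} e_{5} - e_{1} e_{2} e_{5} e_{6} + 4 e_{1} e_{3} e_{5} e_{6} + \frac{1}{5} e_{2} e_{3} e_{4} e_{5} - \frac{6}{5} e_{2} e_{3} e_{4} e_{6} - 7 e_{1} e_{3} e_{4} e_{5} e_{6}
step 2: -8 + 2 e_{1} - e_{2} + 14 e_{4} + 4 e_{1} e_{3} + \frac{44}{5} e_{1} e_{5} + \frac{12}{5} e_{1} e_{6} + 2 e_{2} e_{3} + 8 e_{1} e_{2} e_{3} + \frac{4}{5} e_{1} e_{2} e_{5} - \frac{1}{5} e_{1} e_{3} e_{5} - \frac{8}{5} e_{1} e_{3} e_{6} - \frac{24}{5} e_{1} e_{4} e_{5} - 28 e_{1} e_{5} e_{6} + e_{4} e_{5} e_{6} - 14 e_{1} e_{2} e_{3} e_{4} + \frac{48}{5} e_{1} e_{2} e_{3} e_{6} + \frac{19}{5} e_{1} e_{2} e_{4} e_{5} + \frac{2}{5} e_{1} e_{2} e_{4} e_{6} + \frac{8}{5} e_{1} e_{3} e_{4} e_{6} - 16 e_{1} e_{4} e_{5} e_{6} + 7 e_{2} e_{3} e_{5} e_{6} - 2 e_{3} e_{4} e_{5} e_{6} + \frac{6}{5} e_{1} e_{2} e_{3} e_{4} e_{5} + \frac{83}{5} e_{1} e_{2} e_{3} e_{4} e_{6} + 2 e_{1} e_{2} e_{4} e_{5} e_{6} + 4 e_{2} e_{3} e_{4} e_{5} e_{6} + 4 e_{1} e_{2} e_{3} e_{4} e_{5} e_{6}
step 3: 28 e_{2} - 42 e_{3} - 2 e_{4} - \frac{12}{5} e_{5} + \frac{3}{10} e_{6} + \frac{21}{2} e_{1} e_{2} + 28 e_{1} e_{3} + 3 e_{1} e_{4} + \frac{38}{5} e_{1} e_{5} + \frac{4}{5} e_{1} e_{6} - 10 e_{2} e_{4} - \frac{72}{5} e_{2} e_{5} - 28 e_{3} e_{4} - \frac{18}{5} e_{3} e_{5} + \frac{66}{5} e_{3} e_{6} + \frac{12}{5} e_{4} e_{5} + 6 e_{5} e_{6} + 10 e_{1} e_{2} e_{4} - \frac{48}{5} e_{1} e_{2} e_{5} - \frac{29}{2} e_{1} e_{3} e_{4} - \frac{12}{5} e_{1} e_{3} e_{5} - \frac{166}{5} e_{1} e_{3} e_{6} + \frac{8}{5} e_{1} e_{4} e_{5} + 4 e_{1} e_{5} e_{6} - 3 e_{2} e_{3} e_{4} - \frac{6}{5} e_{2} e_{3} e_{6} - \frac{249}{10} e_{2} e_{4} e_{5} + \frac{9}{5} e_{2} e_{4} e_{6} - 10 e_{2} e_{5} e_{6} - \frac{36}{5} e_{3} e_{4} e_{6} - 11 e_{3} e_{5} e_{6} - 8 e_{1} e_{2} e_{3} e_{4} - \frac{16}{5} e_{1} e_{2} e_{3} e_{6} + \frac{88}{5} e_{1} e_{2} e_{4} e_{5} + \frac{24}{5} e_{1} e_{2} e_{4} e_{6} - 35 e_{1} e_{2} e_{5} e_{6} - \frac{96}{5} e_{1} e_{3} e_{4} e_{6} + 4 e_{1} e_{3} e_{5} e_{6} + \frac{3}{5} e_{2} e_{3} e_{4} e_{5} - \frac{57}{10} e_{2} e_{3} e_{4} e_{6} + 4 e_{2} e_{3} e_{5} e_{6} + 21 e_{2} e_{4} e_{5} e_{6} - 14 e_{3} e_{4} e_{5} e_{6} + \frac{2}{5} e_{1} e_{2} e_{3} e_{4} e_{5} + \frac{16}{5} e_{1} e_{2} e_{3} e_{4} e_{6} - \frac{3}{2} e_{1} e_{2} e_{3} e_{5} e_{6} - 56 e_{1} e_{2} e_{4} e_{5} e_{6} - 21 e_{1} e_{3} e_{4} e_{5} e_{6}
Answer: -56
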